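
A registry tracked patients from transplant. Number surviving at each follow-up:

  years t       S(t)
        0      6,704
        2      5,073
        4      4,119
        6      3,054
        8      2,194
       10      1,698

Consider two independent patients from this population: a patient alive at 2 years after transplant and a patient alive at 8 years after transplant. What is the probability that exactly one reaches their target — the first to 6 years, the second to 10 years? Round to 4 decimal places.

p₁ = S(6)/S(2) = 3,054/5,073 = 0.602011; p₂ = S(10)/S(8) = 1,698/2,194 = 0.773929.
P(exactly one) = p₁(1−p₂) + (1−p₁)p₂ = 0.136097 + 0.308015 = 0.444112.

0.4441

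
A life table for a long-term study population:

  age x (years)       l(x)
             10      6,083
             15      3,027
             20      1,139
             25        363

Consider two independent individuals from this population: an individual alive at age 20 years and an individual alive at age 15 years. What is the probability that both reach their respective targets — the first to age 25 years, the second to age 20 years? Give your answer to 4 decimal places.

0.1199

p₁ = l(25)/l(20) = 363/1,139 = 0.318701; p₂ = l(20)/l(15) = 1,139/3,027 = 0.376280.
P(both) = p₁ × p₂ = 0.318701 × 0.376280 = 0.119921.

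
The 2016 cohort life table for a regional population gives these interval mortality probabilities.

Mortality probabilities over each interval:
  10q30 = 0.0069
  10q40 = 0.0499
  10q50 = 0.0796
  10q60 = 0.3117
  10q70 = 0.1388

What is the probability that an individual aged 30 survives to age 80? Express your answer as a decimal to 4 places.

Chaining the interval survival probabilities: (1 − 0.0069) × (1 − 0.0499) × (1 − 0.0796) × (1 − 0.3117) × (1 − 0.1388).
= 0.9931 × 0.9501 × 0.9204 × 0.6883 × 0.8612 = 0.514779.

0.5148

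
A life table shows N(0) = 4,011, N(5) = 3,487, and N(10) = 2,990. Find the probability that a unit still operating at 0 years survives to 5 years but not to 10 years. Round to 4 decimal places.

0.1239

This is the probability of reaching 5 but not 10, conditional on being operational at 0: (N(5) − N(10)) / N(0).
= (3,487 − 2,990) / 4,011 = 497 / 4,011 = 0.123909.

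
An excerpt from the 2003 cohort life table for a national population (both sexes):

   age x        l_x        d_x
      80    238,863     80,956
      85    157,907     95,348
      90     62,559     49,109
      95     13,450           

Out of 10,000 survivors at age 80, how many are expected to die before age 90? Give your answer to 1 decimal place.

The relevant probability is 1 − 62,559/238,863 = 0.738097.
Expected number = 10,000 × 0.738097 = 7381.0.

7381.0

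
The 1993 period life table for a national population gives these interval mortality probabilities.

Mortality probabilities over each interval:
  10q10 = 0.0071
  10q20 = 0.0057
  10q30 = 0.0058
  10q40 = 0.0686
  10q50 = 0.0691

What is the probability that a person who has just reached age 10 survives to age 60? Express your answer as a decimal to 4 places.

0.8510

The overall survival probability is (1 − 0.0071) × (1 − 0.0057) × (1 − 0.0058) × (1 − 0.0686) × (1 − 0.0691).
= 0.9929 × 0.9943 × 0.9942 × 0.9314 × 0.9309 = 0.851013.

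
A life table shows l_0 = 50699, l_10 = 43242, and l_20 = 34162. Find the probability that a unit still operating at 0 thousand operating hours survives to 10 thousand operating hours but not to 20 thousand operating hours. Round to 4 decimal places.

This is the probability of reaching 10 but not 20, conditional on being operational at 0: (l_10 − l_20) / l_0.
= (43242 − 34162) / 50699 = 9080 / 50699 = 0.179096.

0.1791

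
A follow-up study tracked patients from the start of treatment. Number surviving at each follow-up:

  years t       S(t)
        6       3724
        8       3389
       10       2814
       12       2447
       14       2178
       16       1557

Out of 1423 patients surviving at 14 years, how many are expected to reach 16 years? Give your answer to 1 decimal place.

1017.3

The relevant probability is 1557/2178 = 0.714876.
Expected number = 1423 × 0.714876 = 1017.3.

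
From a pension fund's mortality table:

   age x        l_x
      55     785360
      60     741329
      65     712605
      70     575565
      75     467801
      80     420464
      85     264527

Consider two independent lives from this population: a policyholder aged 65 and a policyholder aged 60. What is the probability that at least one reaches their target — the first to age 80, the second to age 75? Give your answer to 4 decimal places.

0.8487

p₁ = l_80/l_65 = 420464/712605 = 0.590038; p₂ = l_75/l_60 = 467801/741329 = 0.631030.
P(at least one) = 1 − (1−p₁)(1−p₂) = 1 − 0.409962 × 0.368970 = 0.848736.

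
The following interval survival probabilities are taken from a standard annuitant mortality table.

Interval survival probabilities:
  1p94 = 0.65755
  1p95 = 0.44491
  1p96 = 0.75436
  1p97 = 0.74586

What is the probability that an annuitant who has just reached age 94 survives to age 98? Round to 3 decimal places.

Chaining the interval survival probabilities: 0.65755 × 0.44491 × 0.75436 × 0.74586.
= 0.164603.

0.165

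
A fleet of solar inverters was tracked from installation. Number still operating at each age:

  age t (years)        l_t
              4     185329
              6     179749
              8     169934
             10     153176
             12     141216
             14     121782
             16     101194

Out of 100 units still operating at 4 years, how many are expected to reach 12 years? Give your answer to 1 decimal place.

The relevant probability is 141216/185329 = 0.761975.
Expected number = 100 × 0.761975 = 76.2.

76.2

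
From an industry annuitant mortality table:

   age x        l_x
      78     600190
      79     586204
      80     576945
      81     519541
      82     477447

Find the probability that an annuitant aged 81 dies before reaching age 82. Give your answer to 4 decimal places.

0.0810

P(die before 82 | alive at 81) = 1 − l_82/l_81 = 1 − 477447/519541 = (42094)/519541 = 0.081022.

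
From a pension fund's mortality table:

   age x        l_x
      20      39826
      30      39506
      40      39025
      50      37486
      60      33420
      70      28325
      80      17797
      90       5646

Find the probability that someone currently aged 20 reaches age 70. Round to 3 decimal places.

0.711

We want 50p20 = l_70/l_20.
The conditional survival probability is l_70/l_20 = 28325/39826 = 0.711219.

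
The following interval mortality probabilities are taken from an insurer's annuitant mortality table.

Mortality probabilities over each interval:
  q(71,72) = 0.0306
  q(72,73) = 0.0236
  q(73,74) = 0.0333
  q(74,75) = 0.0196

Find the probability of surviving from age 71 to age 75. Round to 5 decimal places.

0.89707

Survival from 71 to 75 is the product of surviving each interval: (1 − 0.0306) × (1 − 0.0236) × (1 − 0.0333) × (1 − 0.0196).
= 0.9694 × 0.9764 × 0.9667 × 0.9804 = 0.897069.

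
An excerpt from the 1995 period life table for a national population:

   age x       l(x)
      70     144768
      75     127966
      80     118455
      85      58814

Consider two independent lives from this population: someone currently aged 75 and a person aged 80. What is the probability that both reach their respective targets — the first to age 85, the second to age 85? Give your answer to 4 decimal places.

p₁ = l(85)/l(75) = 58814/127966 = 0.459606; p₂ = l(85)/l(80) = 58814/118455 = 0.496509.
P(both) = p₁ × p₂ = 0.459606 × 0.496509 = 0.228199.

0.2282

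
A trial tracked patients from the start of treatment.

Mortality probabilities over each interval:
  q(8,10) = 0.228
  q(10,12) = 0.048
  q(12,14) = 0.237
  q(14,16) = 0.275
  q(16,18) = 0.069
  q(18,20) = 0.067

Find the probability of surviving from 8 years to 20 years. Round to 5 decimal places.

0.35314

Chaining the interval survival probabilities: (1 − 0.228) × (1 − 0.048) × (1 − 0.237) × (1 − 0.275) × (1 − 0.069) × (1 − 0.067).
= 0.772 × 0.952 × 0.763 × 0.725 × 0.931 × 0.933 = 0.353141.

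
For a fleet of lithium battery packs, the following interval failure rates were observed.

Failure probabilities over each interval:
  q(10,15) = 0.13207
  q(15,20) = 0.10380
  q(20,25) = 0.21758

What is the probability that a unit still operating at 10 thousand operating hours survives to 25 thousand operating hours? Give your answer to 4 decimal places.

Survival from 10 to 25 is the product of surviving each interval: (1 − 0.13207) × (1 − 0.10380) × (1 − 0.21758).
= 0.86793 × 0.89620 × 0.78242 = 0.608597.

0.6086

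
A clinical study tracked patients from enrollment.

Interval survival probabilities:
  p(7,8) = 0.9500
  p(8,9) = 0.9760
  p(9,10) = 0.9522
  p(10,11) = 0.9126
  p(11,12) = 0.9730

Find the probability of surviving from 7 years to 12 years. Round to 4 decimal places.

Chaining the interval survival probabilities: 0.9500 × 0.9760 × 0.9522 × 0.9126 × 0.9730.
= 0.783962.

0.7840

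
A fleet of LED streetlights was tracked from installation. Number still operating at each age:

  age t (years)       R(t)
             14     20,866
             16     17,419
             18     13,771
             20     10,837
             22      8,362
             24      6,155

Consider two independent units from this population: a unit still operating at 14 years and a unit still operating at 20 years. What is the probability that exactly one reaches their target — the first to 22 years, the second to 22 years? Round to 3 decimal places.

p₁ = R(22)/R(14) = 8,362/20,866 = 0.400748; p₂ = R(22)/R(20) = 8,362/10,837 = 0.771616.
P(exactly one) = p₁(1−p₂) + (1−p₁)p₂ = 0.091524 + 0.462392 = 0.553917.

0.554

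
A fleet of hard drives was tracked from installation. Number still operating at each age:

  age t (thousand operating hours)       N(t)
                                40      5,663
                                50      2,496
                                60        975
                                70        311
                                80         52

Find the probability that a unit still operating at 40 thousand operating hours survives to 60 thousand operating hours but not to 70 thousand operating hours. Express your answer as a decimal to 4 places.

0.1173

This is the probability of reaching 60 but not 70, conditional on being operational at 40: (N(60) − N(70)) / N(40).
= (975 − 311) / 5,663 = 664 / 5,663 = 0.117252.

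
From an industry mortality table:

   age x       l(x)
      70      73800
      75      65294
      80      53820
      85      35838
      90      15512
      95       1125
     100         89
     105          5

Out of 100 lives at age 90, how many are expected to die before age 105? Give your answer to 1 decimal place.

100.0

The relevant probability is 1 − 5/15512 = 0.999678.
Expected number = 100 × 0.999678 = 100.0.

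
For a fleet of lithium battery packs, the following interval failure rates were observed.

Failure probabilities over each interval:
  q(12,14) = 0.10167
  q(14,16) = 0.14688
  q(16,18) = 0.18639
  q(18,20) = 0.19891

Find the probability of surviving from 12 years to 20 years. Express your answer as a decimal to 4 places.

0.4995

Chaining the interval survival probabilities: (1 − 0.10167) × (1 − 0.14688) × (1 − 0.18639) × (1 − 0.19891).
= 0.89833 × 0.85312 × 0.81361 × 0.80109 = 0.499509.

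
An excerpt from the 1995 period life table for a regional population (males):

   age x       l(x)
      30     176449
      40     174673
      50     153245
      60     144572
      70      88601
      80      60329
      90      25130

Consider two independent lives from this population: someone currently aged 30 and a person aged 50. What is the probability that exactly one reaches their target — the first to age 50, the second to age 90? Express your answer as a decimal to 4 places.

p₁ = l(50)/l(30) = 153245/176449 = 0.868495; p₂ = l(90)/l(50) = 25130/153245 = 0.163986.
P(exactly one) = p₁(1−p₂) + (1−p₁)p₂ = 0.726074 + 0.021565 = 0.747639.

0.7476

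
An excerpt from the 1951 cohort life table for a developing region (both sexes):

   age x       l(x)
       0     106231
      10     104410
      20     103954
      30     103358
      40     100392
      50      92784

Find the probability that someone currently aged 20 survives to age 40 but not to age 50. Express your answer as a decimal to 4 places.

0.0732

This is the probability of reaching 40 but not 50, conditional on being alive at 20: (l(40) − l(50)) / l(20).
= (100392 − 92784) / 103954 = 7608 / 103954 = 0.073186.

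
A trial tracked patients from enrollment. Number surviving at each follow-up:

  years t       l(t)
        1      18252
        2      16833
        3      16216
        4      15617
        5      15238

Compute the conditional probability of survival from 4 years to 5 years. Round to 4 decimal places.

The conditional survival probability is l(5)/l(4) = 15238/15617 = 0.975732.

0.9757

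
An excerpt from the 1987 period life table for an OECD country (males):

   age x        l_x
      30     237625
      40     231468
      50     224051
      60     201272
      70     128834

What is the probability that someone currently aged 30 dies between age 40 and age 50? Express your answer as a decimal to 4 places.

We want 10|10q30 = (l_40 − l_50)/l_30.
This is the probability of reaching 40 but not 50, conditional on being alive at 30: (l_40 − l_50) / l_30.
= (231468 − 224051) / 237625 = 7417 / 237625 = 0.031213.

0.0312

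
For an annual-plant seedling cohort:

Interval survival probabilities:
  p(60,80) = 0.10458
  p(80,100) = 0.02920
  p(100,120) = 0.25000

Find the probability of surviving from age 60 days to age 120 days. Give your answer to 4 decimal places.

0.0008

The overall survival probability is 0.10458 × 0.02920 × 0.25000.
= 0.000763.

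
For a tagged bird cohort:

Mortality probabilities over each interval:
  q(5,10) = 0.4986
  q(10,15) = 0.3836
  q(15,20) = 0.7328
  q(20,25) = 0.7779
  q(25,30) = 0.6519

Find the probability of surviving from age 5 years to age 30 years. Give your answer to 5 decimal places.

P(survive 5→30) = (1 − 0.4986) × (1 − 0.3836) × (1 − 0.7328) × (1 − 0.7779) × (1 − 0.6519).
= 0.5014 × 0.6164 × 0.2672 × 0.2221 × 0.3481 = 0.006385.

0.00638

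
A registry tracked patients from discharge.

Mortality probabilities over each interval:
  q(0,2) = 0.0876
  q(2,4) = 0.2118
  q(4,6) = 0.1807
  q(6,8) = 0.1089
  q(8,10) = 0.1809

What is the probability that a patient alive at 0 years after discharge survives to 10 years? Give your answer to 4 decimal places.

Chaining the interval survival probabilities: (1 − 0.0876) × (1 − 0.2118) × (1 − 0.1807) × (1 − 0.1089) × (1 − 0.1809).
= 0.9124 × 0.7882 × 0.8193 × 0.8911 × 0.8191 = 0.430059.

0.4301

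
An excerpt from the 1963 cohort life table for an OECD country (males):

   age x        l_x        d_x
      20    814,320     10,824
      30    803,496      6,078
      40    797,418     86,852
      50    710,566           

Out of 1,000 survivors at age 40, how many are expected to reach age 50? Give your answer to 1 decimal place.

891.1

The relevant probability is 710,566/797,418 = 0.891083.
Expected number = 1,000 × 0.891083 = 891.1.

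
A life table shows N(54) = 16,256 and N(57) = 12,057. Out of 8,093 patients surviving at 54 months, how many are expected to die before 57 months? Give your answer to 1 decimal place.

2090.5

The relevant probability is 1 − 12,057/16,256 = 0.258305.
Expected number = 8,093 × 0.258305 = 2090.5.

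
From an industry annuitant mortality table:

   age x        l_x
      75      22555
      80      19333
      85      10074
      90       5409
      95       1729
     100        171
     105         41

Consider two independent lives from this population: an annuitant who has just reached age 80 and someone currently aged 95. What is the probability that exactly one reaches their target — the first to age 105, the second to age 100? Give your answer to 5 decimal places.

0.10060

p₁ = l_105/l_80 = 41/19333 = 0.002121; p₂ = l_100/l_95 = 171/1729 = 0.098901.
P(exactly one) = p₁(1−p₂) + (1−p₁)p₂ = 0.001911 + 0.098691 = 0.100602.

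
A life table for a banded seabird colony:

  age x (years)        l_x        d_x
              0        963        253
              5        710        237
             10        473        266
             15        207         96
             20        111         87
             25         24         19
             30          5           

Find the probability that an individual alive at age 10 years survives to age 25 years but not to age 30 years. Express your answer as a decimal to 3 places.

This is the probability of reaching 25 but not 30, conditional on being alive at 10: (l_25 − l_30) / l_10.
= (24 − 5) / 473 = 19 / 473 = 0.040169.

0.040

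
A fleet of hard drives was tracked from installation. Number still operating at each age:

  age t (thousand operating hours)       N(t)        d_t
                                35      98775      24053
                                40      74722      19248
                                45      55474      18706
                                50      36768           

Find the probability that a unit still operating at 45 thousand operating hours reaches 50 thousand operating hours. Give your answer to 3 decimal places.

The conditional survival probability is N(50)/N(45) = 36768/55474 = 0.662797.

0.663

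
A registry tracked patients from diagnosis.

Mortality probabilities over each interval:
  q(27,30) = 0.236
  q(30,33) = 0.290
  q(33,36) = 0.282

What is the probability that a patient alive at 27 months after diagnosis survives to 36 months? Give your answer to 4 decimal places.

Chaining the interval survival probabilities: (1 − 0.236) × (1 − 0.290) × (1 − 0.282).
= 0.764 × 0.710 × 0.718 = 0.389472.

0.3895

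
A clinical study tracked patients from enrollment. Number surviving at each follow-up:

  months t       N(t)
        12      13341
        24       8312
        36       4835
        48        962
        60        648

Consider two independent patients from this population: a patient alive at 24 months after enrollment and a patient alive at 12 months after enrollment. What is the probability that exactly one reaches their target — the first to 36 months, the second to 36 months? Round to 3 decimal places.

p₁ = N(36)/N(24) = 4835/8312 = 0.581689; p₂ = N(36)/N(12) = 4835/13341 = 0.362417.
P(exactly one) = p₁(1−p₂) + (1−p₁)p₂ = 0.370875 + 0.151603 = 0.522478.

0.522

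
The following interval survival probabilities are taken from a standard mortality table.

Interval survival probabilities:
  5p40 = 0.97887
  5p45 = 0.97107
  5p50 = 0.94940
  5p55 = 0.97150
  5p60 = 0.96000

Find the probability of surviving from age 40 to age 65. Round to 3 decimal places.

0.842

Survival from 40 to 65 is the product of surviving each interval: 0.97887 × 0.97107 × 0.94940 × 0.97150 × 0.96000.
= 0.841664.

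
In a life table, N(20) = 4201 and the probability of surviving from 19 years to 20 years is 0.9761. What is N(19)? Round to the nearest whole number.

4304

N(19) = N(20) / p = 4201 / 0.9761 = 4304.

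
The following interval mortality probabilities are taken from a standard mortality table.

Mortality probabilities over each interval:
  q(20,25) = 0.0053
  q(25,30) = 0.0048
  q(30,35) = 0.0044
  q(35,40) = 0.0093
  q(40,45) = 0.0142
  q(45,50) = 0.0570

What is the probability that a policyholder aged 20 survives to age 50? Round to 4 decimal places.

Chaining the interval survival probabilities: (1 − 0.0053) × (1 − 0.0048) × (1 − 0.0044) × (1 − 0.0093) × (1 − 0.0142) × (1 − 0.0570).
= 0.9947 × 0.9952 × 0.9956 × 0.9907 × 0.9858 × 0.9430 = 0.907674.

0.9077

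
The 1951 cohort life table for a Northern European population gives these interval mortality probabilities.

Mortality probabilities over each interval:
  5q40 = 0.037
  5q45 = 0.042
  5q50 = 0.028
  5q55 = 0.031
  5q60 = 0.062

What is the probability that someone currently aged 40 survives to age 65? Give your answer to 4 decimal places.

Chaining the interval survival probabilities: (1 − 0.037) × (1 − 0.042) × (1 − 0.028) × (1 − 0.031) × (1 − 0.062).
= 0.963 × 0.958 × 0.972 × 0.969 × 0.938 = 0.815051.

0.8151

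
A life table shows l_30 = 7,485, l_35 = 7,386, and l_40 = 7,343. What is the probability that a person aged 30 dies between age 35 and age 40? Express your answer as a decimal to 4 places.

0.0057

We want 5|5q30 = (l_35 − l_40)/l_30.
This is the probability of reaching 35 but not 40, conditional on being alive at 30: (l_35 − l_40) / l_30.
= (7,386 − 7,343) / 7,485 = 43 / 7,485 = 0.005745.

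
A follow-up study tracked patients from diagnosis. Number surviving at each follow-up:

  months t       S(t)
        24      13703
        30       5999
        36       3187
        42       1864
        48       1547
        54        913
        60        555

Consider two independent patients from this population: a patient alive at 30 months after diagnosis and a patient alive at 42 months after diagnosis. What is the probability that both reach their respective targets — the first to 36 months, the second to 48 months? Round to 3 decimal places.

p₁ = S(36)/S(30) = 3187/5999 = 0.531255; p₂ = S(48)/S(42) = 1547/1864 = 0.829936.
P(both) = p₁ × p₂ = 0.531255 × 0.829936 = 0.440908.

0.441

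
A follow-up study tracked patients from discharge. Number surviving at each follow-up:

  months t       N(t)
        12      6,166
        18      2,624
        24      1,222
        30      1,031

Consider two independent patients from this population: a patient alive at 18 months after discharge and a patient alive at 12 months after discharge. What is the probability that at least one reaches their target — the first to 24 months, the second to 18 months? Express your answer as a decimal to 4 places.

0.6931

p₁ = N(24)/N(18) = 1,222/2,624 = 0.465701; p₂ = N(18)/N(12) = 2,624/6,166 = 0.425560.
P(at least one) = 1 − (1−p₁)(1−p₂) = 1 − 0.534299 × 0.574440 = 0.693077.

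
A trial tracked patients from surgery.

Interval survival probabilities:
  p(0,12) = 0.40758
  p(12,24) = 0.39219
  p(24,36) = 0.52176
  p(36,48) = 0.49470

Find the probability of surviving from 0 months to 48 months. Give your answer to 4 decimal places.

0.0413

Chaining the interval survival probabilities: 0.40758 × 0.39219 × 0.52176 × 0.49470.
= 0.041259.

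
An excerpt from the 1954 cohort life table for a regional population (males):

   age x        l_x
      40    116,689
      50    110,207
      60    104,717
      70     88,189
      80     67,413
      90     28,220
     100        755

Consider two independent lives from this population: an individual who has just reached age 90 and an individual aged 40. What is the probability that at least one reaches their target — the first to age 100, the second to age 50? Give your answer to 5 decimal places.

p₁ = l_100/l_90 = 755/28,220 = 0.026754; p₂ = l_50/l_40 = 110,207/116,689 = 0.944451.
P(at least one) = 1 − (1−p₁)(1−p₂) = 1 − 0.973246 × 0.055549 = 0.945937.

0.94594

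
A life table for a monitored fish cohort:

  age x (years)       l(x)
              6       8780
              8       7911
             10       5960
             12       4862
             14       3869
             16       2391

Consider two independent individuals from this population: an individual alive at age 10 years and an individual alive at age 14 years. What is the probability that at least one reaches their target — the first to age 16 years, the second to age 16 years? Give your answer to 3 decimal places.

p₁ = l(16)/l(10) = 2391/5960 = 0.401174; p₂ = l(16)/l(14) = 2391/3869 = 0.617989.
P(at least one) = 1 − (1−p₁)(1−p₂) = 1 − 0.598826 × 0.382011 = 0.771242.

0.771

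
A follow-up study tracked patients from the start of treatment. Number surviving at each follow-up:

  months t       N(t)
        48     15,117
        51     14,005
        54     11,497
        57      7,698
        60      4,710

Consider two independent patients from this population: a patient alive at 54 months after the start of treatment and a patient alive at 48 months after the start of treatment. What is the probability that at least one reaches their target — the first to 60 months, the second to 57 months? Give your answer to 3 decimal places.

0.710

p₁ = N(60)/N(54) = 4,710/11,497 = 0.409672; p₂ = N(57)/N(48) = 7,698/15,117 = 0.509228.
P(at least one) = 1 − (1−p₁)(1−p₂) = 1 − 0.590328 × 0.490772 = 0.710284.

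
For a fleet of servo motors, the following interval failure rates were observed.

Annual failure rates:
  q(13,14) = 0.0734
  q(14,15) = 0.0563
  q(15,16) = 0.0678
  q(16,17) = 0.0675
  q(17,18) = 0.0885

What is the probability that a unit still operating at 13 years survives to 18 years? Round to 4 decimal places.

0.6929

Chaining the interval survival probabilities: (1 − 0.0734) × (1 − 0.0563) × (1 − 0.0678) × (1 − 0.0675) × (1 − 0.0885).
= 0.9266 × 0.9437 × 0.9322 × 0.9325 × 0.9115 = 0.692853.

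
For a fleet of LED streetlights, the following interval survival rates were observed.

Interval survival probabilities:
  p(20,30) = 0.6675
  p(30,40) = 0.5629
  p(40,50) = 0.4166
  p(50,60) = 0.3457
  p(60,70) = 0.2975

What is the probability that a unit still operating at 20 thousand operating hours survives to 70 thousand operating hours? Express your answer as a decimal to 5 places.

0.01610

The overall survival probability is 0.6675 × 0.5629 × 0.4166 × 0.3457 × 0.2975.
= 0.016099.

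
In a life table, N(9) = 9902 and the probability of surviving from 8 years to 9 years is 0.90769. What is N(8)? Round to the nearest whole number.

10909

N(8) = N(9) / p = 9902 / 0.90769 = 10909.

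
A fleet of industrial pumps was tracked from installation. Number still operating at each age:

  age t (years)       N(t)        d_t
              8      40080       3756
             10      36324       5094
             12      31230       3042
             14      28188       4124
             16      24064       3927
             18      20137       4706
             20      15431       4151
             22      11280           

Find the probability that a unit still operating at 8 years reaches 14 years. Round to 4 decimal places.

The conditional survival probability is N(14)/N(8) = 28188/40080 = 0.703293.

0.7033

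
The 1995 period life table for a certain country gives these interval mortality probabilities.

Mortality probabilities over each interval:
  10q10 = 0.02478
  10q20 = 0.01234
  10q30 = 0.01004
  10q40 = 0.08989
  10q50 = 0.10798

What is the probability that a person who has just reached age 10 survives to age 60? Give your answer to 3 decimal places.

Survival from 10 to 60 is the product of surviving each interval: (1 − 0.02478) × (1 − 0.01234) × (1 − 0.01004) × (1 − 0.08989) × (1 − 0.10798).
= 0.97522 × 0.98766 × 0.98996 × 0.91011 × 0.89202 = 0.774098.

0.774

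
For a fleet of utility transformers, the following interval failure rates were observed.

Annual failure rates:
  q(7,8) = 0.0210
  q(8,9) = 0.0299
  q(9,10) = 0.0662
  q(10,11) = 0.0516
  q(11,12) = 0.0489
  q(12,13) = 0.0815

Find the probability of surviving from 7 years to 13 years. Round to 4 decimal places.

Chaining the interval survival probabilities: (1 − 0.0210) × (1 − 0.0299) × (1 − 0.0662) × (1 − 0.0516) × (1 − 0.0489) × (1 − 0.0815).
= 0.9790 × 0.9701 × 0.9338 × 0.9484 × 0.9511 × 0.9185 = 0.734768.

0.7348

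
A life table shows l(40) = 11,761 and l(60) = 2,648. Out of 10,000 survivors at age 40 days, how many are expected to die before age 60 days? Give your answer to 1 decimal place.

7748.5

The relevant probability is 1 − 2,648/11,761 = 0.774849.
Expected number = 10,000 × 0.774849 = 7748.5.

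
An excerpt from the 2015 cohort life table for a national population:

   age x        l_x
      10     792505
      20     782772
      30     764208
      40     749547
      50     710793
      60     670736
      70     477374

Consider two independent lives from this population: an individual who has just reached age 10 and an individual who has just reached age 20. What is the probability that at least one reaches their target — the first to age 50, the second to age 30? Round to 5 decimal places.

0.99755

p₁ = l_50/l_10 = 710793/792505 = 0.896894; p₂ = l_30/l_20 = 764208/782772 = 0.976284.
P(at least one) = 1 − (1−p₁)(1−p₂) = 1 − 0.103106 × 0.023716 = 0.997555.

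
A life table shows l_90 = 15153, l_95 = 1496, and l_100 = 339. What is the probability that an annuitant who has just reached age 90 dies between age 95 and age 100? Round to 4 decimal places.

We want 5|5q90 = (l_95 − l_100)/l_90.
This is the probability of reaching 95 but not 100, conditional on being alive at 90: (l_95 − l_100) / l_90.
= (1496 − 339) / 15153 = 1157 / 15153 = 0.076355.

0.0764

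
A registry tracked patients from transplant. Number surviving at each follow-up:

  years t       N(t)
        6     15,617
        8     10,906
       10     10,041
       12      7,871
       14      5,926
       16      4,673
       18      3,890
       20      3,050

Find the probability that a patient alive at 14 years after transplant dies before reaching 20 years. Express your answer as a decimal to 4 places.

P(die before 20 | alive at 14) = 1 − N(20)/N(14) = 1 − 3,050/5,926 = (2,876)/5,926 = 0.485319.

0.4853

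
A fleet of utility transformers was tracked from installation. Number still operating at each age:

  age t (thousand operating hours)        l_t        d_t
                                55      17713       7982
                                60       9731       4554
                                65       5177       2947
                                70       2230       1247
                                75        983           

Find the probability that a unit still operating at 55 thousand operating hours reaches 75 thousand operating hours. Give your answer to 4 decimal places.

0.0555

The conditional survival probability is l_75/l_55 = 983/17713 = 0.055496.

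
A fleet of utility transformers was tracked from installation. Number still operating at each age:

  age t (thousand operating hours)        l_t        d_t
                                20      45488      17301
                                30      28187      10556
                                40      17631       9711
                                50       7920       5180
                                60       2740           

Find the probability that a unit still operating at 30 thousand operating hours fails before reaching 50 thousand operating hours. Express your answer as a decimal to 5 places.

0.71902

P(fail before 50 | operational at 30) = 1 − l_50/l_30 = 1 − 7920/28187 = (20267)/28187 = 0.719019.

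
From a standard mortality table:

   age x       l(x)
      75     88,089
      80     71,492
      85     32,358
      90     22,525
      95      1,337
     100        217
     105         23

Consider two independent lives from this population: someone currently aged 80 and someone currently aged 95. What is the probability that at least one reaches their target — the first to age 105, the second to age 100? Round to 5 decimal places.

p₁ = l(105)/l(80) = 23/71,492 = 0.000322; p₂ = l(100)/l(95) = 217/1,337 = 0.162304.
P(at least one) = 1 − (1−p₁)(1−p₂) = 1 − 0.999678 × 0.837696 = 0.162574.

0.16257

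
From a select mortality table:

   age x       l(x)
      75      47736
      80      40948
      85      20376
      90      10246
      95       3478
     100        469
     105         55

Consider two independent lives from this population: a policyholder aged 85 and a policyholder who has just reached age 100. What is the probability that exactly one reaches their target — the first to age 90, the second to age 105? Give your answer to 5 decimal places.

p₁ = l(90)/l(85) = 10246/20376 = 0.502846; p₂ = l(105)/l(100) = 55/469 = 0.117271.
P(exactly one) = p₁(1−p₂) + (1−p₁)p₂ = 0.443877 + 0.058302 = 0.502178.

0.50218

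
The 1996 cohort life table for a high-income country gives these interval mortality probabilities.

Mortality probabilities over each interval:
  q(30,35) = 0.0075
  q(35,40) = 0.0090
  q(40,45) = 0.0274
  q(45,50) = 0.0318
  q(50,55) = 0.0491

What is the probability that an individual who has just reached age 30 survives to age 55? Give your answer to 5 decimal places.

0.88072

Chaining the interval survival probabilities: (1 − 0.0075) × (1 − 0.0090) × (1 − 0.0274) × (1 − 0.0318) × (1 − 0.0491).
= 0.9925 × 0.9910 × 0.9726 × 0.9682 × 0.9509 = 0.880721.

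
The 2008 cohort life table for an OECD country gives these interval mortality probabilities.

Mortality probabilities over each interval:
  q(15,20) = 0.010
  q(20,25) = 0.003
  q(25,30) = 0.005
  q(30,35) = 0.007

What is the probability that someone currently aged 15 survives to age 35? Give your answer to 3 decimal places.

0.975

The overall survival probability is (1 − 0.010) × (1 − 0.003) × (1 − 0.005) × (1 − 0.007).
= 0.990 × 0.997 × 0.995 × 0.993 = 0.975220.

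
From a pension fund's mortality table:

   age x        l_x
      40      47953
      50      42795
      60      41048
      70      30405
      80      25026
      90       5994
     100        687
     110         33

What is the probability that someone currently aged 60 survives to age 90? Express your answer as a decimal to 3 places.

0.146

We want 30p60 = l_90/l_60.
The conditional survival probability is l_90/l_60 = 5994/41048 = 0.146024.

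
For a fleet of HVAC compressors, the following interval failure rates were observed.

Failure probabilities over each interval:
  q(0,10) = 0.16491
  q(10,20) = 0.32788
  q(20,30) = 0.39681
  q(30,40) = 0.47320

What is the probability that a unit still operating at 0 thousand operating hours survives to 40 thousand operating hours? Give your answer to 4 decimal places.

The overall survival probability is (1 − 0.16491) × (1 − 0.32788) × (1 − 0.39681) × (1 − 0.47320).
= 0.83509 × 0.67212 × 0.60319 × 0.52680 = 0.178353.

0.1784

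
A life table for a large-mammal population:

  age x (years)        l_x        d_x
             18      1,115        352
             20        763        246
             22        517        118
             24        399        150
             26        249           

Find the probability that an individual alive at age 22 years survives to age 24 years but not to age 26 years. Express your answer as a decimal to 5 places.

This is the probability of reaching 24 but not 26, conditional on being alive at 22: (l_24 − l_26) / l_22.
= (399 − 249) / 517 = 150 / 517 = 0.290135.

0.29014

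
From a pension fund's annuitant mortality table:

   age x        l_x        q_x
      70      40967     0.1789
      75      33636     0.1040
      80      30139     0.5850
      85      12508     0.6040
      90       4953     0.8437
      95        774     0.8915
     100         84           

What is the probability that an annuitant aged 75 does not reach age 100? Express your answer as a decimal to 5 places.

0.99750

P(die before 100 | alive at 75) = 1 − l_100/l_75 = 1 − 84/33636 = (33552)/33636 = 0.997503.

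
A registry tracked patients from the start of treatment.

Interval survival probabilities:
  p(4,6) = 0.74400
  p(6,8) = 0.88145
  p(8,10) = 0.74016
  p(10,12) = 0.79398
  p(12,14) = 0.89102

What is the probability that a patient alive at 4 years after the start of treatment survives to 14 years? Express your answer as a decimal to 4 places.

0.3434

The overall survival probability is 0.74400 × 0.88145 × 0.74016 × 0.79398 × 0.89102.
= 0.343394.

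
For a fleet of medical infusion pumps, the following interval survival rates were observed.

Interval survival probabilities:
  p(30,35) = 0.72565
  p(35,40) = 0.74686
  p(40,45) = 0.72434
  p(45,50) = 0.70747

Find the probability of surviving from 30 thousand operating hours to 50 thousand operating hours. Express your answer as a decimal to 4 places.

0.2777

Survival from 30 to 50 is the product of surviving each interval: 0.72565 × 0.74686 × 0.72434 × 0.70747.
= 0.277726.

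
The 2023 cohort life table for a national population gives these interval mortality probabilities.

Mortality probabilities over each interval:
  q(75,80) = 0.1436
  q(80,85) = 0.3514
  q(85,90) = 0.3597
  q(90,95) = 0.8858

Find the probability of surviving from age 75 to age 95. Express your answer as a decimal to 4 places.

0.0406

Survival from 75 to 95 is the product of surviving each interval: (1 − 0.1436) × (1 − 0.3514) × (1 − 0.3597) × (1 − 0.8858).
= 0.8564 × 0.6486 × 0.6403 × 0.1142 = 0.040617.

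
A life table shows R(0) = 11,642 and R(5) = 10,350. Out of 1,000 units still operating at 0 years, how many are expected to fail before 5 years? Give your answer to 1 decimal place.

111.0

The relevant probability is 1 − 10,350/11,642 = 0.110977.
Expected number = 1,000 × 0.110977 = 111.0.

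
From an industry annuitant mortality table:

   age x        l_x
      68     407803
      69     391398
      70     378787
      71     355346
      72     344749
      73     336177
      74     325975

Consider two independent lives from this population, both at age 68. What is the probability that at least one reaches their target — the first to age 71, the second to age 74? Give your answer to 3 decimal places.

0.974

p₁ = l_71/l_68 = 355346/407803 = 0.871367; p₂ = l_74/l_68 = 325975/407803 = 0.799344.
P(at least one) = 1 − (1−p₁)(1−p₂) = 1 − 0.128633 × 0.200656 = 0.974189.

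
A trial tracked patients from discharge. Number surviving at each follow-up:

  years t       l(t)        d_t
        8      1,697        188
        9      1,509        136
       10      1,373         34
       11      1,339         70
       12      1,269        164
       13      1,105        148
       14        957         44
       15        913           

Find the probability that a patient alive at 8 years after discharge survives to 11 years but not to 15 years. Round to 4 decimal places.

This is the probability of reaching 11 but not 15, conditional on being alive at 8: (l(11) − l(15)) / l(8).
= (1,339 − 913) / 1,697 = 426 / 1,697 = 0.251031.

0.2510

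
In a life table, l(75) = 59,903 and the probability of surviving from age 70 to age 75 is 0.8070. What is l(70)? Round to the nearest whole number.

l(70) = l(75) / p = 59,903 / 0.8070 = 74229.

74229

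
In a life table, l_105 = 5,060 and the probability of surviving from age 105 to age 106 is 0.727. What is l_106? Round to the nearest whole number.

3679

l_106 = l_105 × p = 5,060 × 0.727 = 3679.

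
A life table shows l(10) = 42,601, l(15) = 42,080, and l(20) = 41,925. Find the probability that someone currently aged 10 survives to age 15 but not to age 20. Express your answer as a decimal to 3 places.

0.004

This is the probability of reaching 15 but not 20, conditional on being alive at 10: (l(15) − l(20)) / l(10).
= (42,080 − 41,925) / 42,601 = 155 / 42,601 = 0.003638.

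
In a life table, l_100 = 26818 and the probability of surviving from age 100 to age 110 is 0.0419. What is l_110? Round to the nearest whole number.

l_110 = l_100 × p = 26818 × 0.0419 = 1124.

1124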